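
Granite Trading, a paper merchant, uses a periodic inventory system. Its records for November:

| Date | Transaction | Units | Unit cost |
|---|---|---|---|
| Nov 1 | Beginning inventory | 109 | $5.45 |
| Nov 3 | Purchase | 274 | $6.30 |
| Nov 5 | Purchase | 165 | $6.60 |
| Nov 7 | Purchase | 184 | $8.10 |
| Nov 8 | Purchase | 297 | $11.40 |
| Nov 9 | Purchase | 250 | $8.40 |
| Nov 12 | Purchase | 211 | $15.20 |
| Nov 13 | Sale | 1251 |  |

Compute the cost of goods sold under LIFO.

Nov 13, 1251 sold [LIFO — newest first]: 211 @ $15.20 + 250 @ $8.40 + 297 @ $11.40 + 184 @ $8.10 + 165 @ $6.60 + 144 @ $6.30 = $12,179.60
Ending inventory: 109 @ $5.45 + 130 @ $6.30 = $1,413.05

COGS = $12,179.60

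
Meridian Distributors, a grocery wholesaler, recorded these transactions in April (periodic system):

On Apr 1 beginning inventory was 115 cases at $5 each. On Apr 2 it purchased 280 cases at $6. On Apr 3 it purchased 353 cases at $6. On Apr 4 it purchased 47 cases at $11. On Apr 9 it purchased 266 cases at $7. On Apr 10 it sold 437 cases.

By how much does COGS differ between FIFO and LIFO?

FIFO COGS: 115 @ $5 + 280 @ $6 + 42 @ $6 = $2,507
LIFO COGS: 266 @ $7 + 47 @ $11 + 124 @ $6 = $3,123
Difference = |$2,507 − $3,123| = $616

$616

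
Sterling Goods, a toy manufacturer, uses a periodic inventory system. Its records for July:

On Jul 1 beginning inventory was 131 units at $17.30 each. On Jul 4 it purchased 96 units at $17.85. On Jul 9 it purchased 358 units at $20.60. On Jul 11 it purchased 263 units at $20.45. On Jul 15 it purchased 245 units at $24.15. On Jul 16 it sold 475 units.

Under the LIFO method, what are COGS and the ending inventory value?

COGS = $10,620.25; ending inventory = $12,029.55

Jul 16, 475 sold [LIFO — newest first]: 245 @ $24.15 + 230 @ $20.45 = $10,620.25
Ending inventory: 131 @ $17.30 + 96 @ $17.85 + 358 @ $20.60 + 33 @ $20.45 = $12,029.55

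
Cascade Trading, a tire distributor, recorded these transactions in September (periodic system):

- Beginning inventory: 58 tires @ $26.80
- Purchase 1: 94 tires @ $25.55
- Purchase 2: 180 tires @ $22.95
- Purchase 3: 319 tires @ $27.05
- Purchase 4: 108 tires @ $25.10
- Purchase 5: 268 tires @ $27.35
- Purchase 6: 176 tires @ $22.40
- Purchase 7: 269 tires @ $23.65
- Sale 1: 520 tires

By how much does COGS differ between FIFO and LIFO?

$817.00

FIFO COGS: 58 @ $26.80 + 94 @ $25.55 + 180 @ $22.95 + 188 @ $27.05 = $13,172.50
LIFO COGS: 269 @ $23.65 + 176 @ $22.40 + 75 @ $27.35 = $12,355.50
Difference = |$13,172.50 − $12,355.50| = $817.00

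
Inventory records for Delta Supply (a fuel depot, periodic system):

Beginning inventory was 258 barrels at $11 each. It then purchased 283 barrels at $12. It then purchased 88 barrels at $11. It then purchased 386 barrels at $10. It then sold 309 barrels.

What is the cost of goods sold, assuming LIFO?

Sale 1 (309) [LIFO — newest first]: 309 @ $10 = $3,090
Ending inventory: 258 @ $11 + 283 @ $12 + 88 @ $11 + 77 @ $10 = $7,972
Check: goods available $11,062 = COGS $3,090 + ending $7,972

COGS = $3,090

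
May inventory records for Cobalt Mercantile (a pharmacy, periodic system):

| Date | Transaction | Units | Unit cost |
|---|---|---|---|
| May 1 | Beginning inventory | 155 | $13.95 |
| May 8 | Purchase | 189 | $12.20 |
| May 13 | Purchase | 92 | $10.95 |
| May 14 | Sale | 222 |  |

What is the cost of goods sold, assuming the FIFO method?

COGS = $2,979.65

May 14, 222 sold [FIFO — oldest first]: 155 @ $13.95 + 67 @ $12.20 = $2,979.65
Ending inventory: 122 @ $12.20 + 92 @ $10.95 = $2,495.80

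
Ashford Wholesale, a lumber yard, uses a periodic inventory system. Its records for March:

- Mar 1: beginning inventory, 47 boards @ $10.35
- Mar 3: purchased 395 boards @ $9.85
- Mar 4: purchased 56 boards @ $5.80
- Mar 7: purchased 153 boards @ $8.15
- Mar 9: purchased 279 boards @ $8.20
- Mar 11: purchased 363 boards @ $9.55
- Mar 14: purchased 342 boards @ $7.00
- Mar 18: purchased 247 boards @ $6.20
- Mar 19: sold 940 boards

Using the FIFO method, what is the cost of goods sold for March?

Mar 19, 940 sold [FIFO — oldest first]: 47 @ $10.35 + 395 @ $9.85 + 56 @ $5.80 + 153 @ $8.15 + 279 @ $8.20 + 10 @ $9.55 = $8,332.25
Ending inventory: 353 @ $9.55 + 342 @ $7.00 + 247 @ $6.20 = $7,296.55

COGS = $8,332.25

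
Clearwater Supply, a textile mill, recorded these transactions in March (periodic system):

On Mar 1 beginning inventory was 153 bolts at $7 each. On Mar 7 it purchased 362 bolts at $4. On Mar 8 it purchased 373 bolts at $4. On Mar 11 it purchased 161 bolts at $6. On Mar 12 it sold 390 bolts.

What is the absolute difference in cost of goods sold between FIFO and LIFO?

FIFO COGS: 153 @ $7 + 237 @ $4 = $2,019
LIFO COGS: 161 @ $6 + 229 @ $4 = $1,882
Difference = |$2,019 − $1,882| = $137

$137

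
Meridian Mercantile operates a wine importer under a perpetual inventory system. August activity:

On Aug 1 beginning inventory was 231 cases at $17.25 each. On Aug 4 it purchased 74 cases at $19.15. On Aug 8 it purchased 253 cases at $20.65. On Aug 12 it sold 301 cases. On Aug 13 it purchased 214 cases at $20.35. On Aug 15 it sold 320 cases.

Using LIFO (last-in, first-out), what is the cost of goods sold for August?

Aug 12, 301 sold [LIFO — newest first]: 253 @ $20.65 + 48 @ $19.15 = $6,143.65
Aug 15, 320 sold [LIFO — newest first]: 214 @ $20.35 + 26 @ $19.15 + 80 @ $17.25 = $6,232.80
Total COGS = $6,143.65 + $6,232.80 = $12,376.45
Ending inventory: 151 @ $17.25 = $2,604.75

COGS = $12,376.45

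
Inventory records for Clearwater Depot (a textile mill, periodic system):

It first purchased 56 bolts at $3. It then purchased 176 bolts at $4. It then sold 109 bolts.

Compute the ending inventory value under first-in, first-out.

Sale 1 (109) [FIFO — oldest first]: 56 @ $3 + 53 @ $4 = $380
Ending inventory: 123 @ $4 = $492

Ending inventory = $492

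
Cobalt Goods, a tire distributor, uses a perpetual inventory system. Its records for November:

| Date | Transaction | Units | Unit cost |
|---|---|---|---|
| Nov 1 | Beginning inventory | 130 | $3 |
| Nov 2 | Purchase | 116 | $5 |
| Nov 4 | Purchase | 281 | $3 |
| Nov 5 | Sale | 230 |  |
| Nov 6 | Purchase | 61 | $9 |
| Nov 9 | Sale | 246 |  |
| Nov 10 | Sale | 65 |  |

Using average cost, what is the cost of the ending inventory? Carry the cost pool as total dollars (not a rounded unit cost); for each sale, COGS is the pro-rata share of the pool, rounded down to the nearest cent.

Ending inventory = $206.22

After Nov 1: 130 on hand, pool $390.00 (≈ $3.0000 each)
After Nov 2: 246 on hand, pool $970.00 (≈ $3.9431 each)
After Nov 4: 527 on hand, pool $1,813.00 (≈ $3.4402 each)
Nov 5, sell 230: 230/527 × $1,813.00 → $791.25
After Nov 6: 358 on hand, pool $1,570.75 (≈ $4.3876 each)
Nov 9, sell 246: 246/358 × $1,570.75 → $1,079.34
Nov 10, sell 65: 65/112 × $491.41 → $285.19
Total COGS = $791.25 + $1,079.34 + $285.19 = $2,155.78
Ending inventory (cost pool remaining) = $206.22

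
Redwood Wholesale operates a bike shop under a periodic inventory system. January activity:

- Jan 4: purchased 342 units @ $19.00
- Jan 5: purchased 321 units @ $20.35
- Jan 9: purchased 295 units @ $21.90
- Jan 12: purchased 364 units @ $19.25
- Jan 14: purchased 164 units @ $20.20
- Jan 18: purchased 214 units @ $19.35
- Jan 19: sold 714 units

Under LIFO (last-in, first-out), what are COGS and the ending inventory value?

COGS = $13,921.70; ending inventory = $20,029.85

Jan 19, 714 sold [LIFO — newest first]: 214 @ $19.35 + 164 @ $20.20 + 336 @ $19.25 = $13,921.70
Ending inventory: 342 @ $19.00 + 321 @ $20.35 + 295 @ $21.90 + 28 @ $19.25 = $20,029.85
Check: goods available $33,951.55 = COGS $13,921.70 + ending $20,029.85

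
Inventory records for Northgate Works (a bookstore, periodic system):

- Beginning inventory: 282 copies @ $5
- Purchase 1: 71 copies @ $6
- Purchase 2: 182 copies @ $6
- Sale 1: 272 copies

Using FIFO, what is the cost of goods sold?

Sale 1 (272) [FIFO — oldest first]: 272 @ $5 = $1,360
Ending inventory: 10 @ $5 + 71 @ $6 + 182 @ $6 = $1,568
Check: goods available $2,928 = COGS $1,360 + ending $1,568

COGS = $1,360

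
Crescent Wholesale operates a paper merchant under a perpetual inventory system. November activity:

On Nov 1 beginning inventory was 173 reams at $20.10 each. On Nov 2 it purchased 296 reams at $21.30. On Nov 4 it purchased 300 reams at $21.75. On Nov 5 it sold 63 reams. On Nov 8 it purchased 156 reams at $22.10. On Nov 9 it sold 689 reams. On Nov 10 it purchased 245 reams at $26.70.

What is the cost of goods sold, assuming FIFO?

COGS = $15,937.35

Nov 5, 63 sold [FIFO — oldest first]: 63 @ $20.10 = $1,266.30
Nov 9, 689 sold [FIFO — oldest first]: 110 @ $20.10 + 296 @ $21.30 + 283 @ $21.75 = $14,671.05
Total COGS = $1,266.30 + $14,671.05 = $15,937.35
Ending inventory: 17 @ $21.75 + 156 @ $22.10 + 245 @ $26.70 = $10,358.85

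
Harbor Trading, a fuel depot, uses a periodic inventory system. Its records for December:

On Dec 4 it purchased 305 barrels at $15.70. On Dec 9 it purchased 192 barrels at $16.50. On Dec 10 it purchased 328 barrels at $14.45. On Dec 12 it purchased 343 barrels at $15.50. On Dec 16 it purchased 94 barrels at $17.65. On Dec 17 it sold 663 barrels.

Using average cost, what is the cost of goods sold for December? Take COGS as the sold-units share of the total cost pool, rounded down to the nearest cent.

COGS = $10,334.65

Dec 17, sell 663: 663/1262 × $19,671.70 → $10,334.65
Ending inventory (cost pool remaining) = $9,337.05
Check: goods available $19,671.70 = COGS $10,334.65 + ending $9,337.05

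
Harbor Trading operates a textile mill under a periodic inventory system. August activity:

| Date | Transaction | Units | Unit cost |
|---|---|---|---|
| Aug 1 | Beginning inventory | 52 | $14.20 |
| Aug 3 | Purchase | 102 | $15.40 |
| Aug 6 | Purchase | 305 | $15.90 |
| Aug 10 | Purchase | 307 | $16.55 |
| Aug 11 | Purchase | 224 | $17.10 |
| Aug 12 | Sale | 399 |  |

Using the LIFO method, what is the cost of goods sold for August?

COGS = $6,726.65

Aug 12, 399 sold [LIFO — newest first]: 224 @ $17.10 + 175 @ $16.55 = $6,726.65
Ending inventory: 52 @ $14.20 + 102 @ $15.40 + 305 @ $15.90 + 132 @ $16.55 = $9,343.30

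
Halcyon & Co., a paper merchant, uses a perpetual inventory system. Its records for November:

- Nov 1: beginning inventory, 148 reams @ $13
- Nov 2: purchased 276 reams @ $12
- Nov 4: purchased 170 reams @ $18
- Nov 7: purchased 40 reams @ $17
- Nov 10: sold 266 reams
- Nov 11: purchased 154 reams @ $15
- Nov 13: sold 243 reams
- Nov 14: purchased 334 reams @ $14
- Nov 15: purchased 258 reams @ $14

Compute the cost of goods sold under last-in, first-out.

COGS = $7,790

Nov 10, 266 sold [LIFO — newest first]: 40 @ $17 + 170 @ $18 + 56 @ $12 = $4,412
Nov 13, 243 sold [LIFO — newest first]: 154 @ $15 + 89 @ $12 = $3,378
Total COGS = $4,412 + $3,378 = $7,790
Ending inventory: 148 @ $13 + 131 @ $12 + 334 @ $14 + 258 @ $14 = $11,784
Check: goods available $19,574 = COGS $7,790 + ending $11,784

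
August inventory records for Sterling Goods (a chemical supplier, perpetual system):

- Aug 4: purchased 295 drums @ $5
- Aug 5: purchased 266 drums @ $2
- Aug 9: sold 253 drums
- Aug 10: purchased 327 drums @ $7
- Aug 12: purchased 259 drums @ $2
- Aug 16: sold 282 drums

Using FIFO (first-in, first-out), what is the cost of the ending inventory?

Aug 9, 253 sold [FIFO — oldest first]: 253 @ $5 = $1,265
Aug 16, 282 sold [FIFO — oldest first]: 42 @ $5 + 240 @ $2 = $690
Total COGS = $1,265 + $690 = $1,955
Ending inventory: 26 @ $2 + 327 @ $7 + 259 @ $2 = $2,859

Ending inventory = $2,859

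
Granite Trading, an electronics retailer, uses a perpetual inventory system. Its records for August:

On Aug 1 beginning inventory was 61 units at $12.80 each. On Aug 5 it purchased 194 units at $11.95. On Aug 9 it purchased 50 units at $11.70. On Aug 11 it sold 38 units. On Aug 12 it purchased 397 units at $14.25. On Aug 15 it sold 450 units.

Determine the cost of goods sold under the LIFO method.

COGS = $6,732.20

Aug 11, 38 sold [LIFO — newest first]: 38 @ $11.70 = $444.60
Aug 15, 450 sold [LIFO — newest first]: 397 @ $14.25 + 12 @ $11.70 + 41 @ $11.95 = $6,287.60
Total COGS = $444.60 + $6,287.60 = $6,732.20
Ending inventory: 61 @ $12.80 + 153 @ $11.95 = $2,609.15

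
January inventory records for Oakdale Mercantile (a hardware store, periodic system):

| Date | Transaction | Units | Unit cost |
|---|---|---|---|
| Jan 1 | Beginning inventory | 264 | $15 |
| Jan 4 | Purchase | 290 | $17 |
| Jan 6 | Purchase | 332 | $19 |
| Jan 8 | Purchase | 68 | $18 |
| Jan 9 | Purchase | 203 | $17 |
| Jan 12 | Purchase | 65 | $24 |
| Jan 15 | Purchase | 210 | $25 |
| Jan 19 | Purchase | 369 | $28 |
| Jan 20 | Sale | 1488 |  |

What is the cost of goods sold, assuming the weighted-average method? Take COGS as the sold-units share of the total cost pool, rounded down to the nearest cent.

Jan 20, sell 1488: 1488/1801 × $37,015.00 → $30,582.07
Ending inventory (cost pool remaining) = $6,432.93

COGS = $30,582.07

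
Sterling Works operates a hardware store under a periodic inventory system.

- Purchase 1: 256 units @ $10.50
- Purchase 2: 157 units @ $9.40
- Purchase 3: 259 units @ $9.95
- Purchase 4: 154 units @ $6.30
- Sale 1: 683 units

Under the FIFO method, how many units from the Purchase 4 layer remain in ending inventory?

Sale 1 (683) [FIFO — oldest first]: 256 @ $10.50 + 157 @ $9.40 + 259 @ $9.95 + 11 @ $6.30 = $6,810.15
Ending inventory: 143 @ $6.30 = $900.90
Check: goods available $7,711.05 = COGS $6,810.15 + ending $900.90

143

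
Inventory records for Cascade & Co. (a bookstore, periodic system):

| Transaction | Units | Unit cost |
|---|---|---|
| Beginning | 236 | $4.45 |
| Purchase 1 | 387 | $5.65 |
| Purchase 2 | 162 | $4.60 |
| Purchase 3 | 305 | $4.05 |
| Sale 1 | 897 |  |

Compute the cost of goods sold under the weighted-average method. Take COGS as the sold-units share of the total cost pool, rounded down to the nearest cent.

Sale 1, sell 897: 897/1090 × $5,217.20 → $4,293.42
Ending inventory (cost pool remaining) = $923.78

COGS = $4,293.42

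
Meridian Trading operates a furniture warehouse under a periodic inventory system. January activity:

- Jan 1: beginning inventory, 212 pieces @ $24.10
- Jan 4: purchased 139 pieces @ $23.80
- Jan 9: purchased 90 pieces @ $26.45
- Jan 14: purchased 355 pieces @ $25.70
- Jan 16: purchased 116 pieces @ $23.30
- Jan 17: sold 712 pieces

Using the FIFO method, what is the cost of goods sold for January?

COGS = $17,762.60

Jan 17, 712 sold [FIFO — oldest first]: 212 @ $24.10 + 139 @ $23.80 + 90 @ $26.45 + 271 @ $25.70 = $17,762.60
Ending inventory: 84 @ $25.70 + 116 @ $23.30 = $4,861.60
Check: goods available $22,624.20 = COGS $17,762.60 + ending $4,861.60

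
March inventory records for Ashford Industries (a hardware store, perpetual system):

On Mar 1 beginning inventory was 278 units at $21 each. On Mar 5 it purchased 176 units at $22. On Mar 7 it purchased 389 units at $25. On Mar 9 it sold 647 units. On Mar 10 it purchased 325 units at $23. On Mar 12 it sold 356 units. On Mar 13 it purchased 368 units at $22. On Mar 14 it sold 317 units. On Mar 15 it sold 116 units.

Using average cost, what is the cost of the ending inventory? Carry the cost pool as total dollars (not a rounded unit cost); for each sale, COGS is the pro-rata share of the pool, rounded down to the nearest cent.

Ending inventory = $2,231.60

After Mar 1: 278 on hand, pool $5,838.00 (≈ $21.0000 each)
After Mar 5: 454 on hand, pool $9,710.00 (≈ $21.3877 each)
After Mar 7: 843 on hand, pool $19,435.00 (≈ $23.0546 each)
Mar 9, sell 647: 647/843 × $19,435.00 → $14,916.30
After Mar 10: 521 on hand, pool $11,993.70 (≈ $23.0205 each)
Mar 12, sell 356: 356/521 × $11,993.70 → $8,195.31
After Mar 13: 533 on hand, pool $11,894.39 (≈ $22.3159 each)
Mar 14, sell 317: 317/533 × $11,894.39 → $7,074.14
Mar 15, sell 116: 116/216 × $4,820.25 → $2,588.65
Total COGS = $14,916.30 + $8,195.31 + $7,074.14 + $2,588.65 = $32,774.40
Ending inventory (cost pool remaining) = $2,231.60
Check: goods available $35,006.00 = COGS $32,774.40 + ending $2,231.60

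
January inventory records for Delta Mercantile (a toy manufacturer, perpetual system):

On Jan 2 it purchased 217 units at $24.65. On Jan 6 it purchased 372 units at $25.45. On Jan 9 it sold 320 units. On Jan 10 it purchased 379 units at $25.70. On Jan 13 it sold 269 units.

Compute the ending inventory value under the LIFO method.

Ending inventory = $9,499.45

Jan 9, 320 sold [LIFO — newest first]: 320 @ $25.45 = $8,144.00
Jan 13, 269 sold [LIFO — newest first]: 269 @ $25.70 = $6,913.30
Total COGS = $8,144.00 + $6,913.30 = $15,057.30
Ending inventory: 217 @ $24.65 + 52 @ $25.45 + 110 @ $25.70 = $9,499.45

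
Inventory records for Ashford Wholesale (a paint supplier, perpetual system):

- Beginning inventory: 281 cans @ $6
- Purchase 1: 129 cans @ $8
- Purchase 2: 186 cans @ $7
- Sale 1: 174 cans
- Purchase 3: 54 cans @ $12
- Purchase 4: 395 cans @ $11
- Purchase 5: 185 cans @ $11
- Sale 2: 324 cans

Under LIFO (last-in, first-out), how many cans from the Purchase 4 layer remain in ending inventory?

Sale 1 (174) [LIFO — newest first]: 174 @ $7 = $1,218
Sale 2 (324) [LIFO — newest first]: 185 @ $11 + 139 @ $11 = $3,564
Total COGS = $1,218 + $3,564 = $4,782
Ending inventory: 281 @ $6 + 129 @ $8 + 12 @ $7 + 54 @ $12 + 256 @ $11 = $6,266

256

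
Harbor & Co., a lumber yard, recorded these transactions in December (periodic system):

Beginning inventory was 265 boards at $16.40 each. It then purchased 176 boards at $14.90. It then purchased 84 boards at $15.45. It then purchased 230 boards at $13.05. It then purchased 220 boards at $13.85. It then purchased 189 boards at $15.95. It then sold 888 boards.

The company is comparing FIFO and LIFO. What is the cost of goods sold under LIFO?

COGS = $12,819.35

FIFO COGS: 265 @ $16.40 + 176 @ $14.90 + 84 @ $15.45 + 230 @ $13.05 + 133 @ $13.85 = $13,109.75
LIFO COGS: 189 @ $15.95 + 220 @ $13.85 + 230 @ $13.05 + 84 @ $15.45 + 165 @ $14.90 = $12,819.35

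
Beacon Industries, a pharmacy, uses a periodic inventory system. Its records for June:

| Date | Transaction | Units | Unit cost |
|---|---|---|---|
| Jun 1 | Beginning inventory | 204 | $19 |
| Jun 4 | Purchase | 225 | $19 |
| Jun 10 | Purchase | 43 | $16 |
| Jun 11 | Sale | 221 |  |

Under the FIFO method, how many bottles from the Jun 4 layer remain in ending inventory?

208

Jun 11, 221 sold [FIFO — oldest first]: 204 @ $19 + 17 @ $19 = $4,199
Ending inventory: 208 @ $19 + 43 @ $16 = $4,640
Check: goods available $8,839 = COGS $4,199 + ending $4,640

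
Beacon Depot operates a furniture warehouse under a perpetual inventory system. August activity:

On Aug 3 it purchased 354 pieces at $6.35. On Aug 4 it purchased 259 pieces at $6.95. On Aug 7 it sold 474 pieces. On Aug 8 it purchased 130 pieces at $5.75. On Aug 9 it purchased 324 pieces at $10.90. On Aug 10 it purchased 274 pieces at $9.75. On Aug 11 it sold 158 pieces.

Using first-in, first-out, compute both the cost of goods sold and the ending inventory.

Aug 7, 474 sold [FIFO — oldest first]: 354 @ $6.35 + 120 @ $6.95 = $3,081.90
Aug 11, 158 sold [FIFO — oldest first]: 139 @ $6.95 + 19 @ $5.75 = $1,075.30
Total COGS = $3,081.90 + $1,075.30 = $4,157.20
Ending inventory: 111 @ $5.75 + 324 @ $10.90 + 274 @ $9.75 = $6,841.35
Check: goods available $10,998.55 = COGS $4,157.20 + ending $6,841.35

COGS = $4,157.20; ending inventory = $6,841.35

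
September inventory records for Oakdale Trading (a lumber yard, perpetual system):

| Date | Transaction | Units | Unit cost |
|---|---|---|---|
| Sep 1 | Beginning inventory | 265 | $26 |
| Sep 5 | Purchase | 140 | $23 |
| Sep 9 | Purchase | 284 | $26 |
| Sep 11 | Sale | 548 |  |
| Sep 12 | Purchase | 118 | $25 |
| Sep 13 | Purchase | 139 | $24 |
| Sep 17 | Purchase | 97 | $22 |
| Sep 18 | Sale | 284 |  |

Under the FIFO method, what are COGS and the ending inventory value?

COGS = $21,044; ending inventory = $4,870

Sep 11, 548 sold [FIFO — oldest first]: 265 @ $26 + 140 @ $23 + 143 @ $26 = $13,828
Sep 18, 284 sold [FIFO — oldest first]: 141 @ $26 + 118 @ $25 + 25 @ $24 = $7,216
Total COGS = $13,828 + $7,216 = $21,044
Ending inventory: 114 @ $24 + 97 @ $22 = $4,870
Check: goods available $25,914 = COGS $21,044 + ending $4,870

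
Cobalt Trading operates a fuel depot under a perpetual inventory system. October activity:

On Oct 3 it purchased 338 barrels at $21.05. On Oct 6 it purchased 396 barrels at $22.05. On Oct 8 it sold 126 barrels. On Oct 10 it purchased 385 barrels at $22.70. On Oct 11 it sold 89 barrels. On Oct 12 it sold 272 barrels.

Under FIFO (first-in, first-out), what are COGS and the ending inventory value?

Oct 8, 126 sold [FIFO — oldest first]: 126 @ $21.05 = $2,652.30
Oct 11, 89 sold [FIFO — oldest first]: 89 @ $21.05 = $1,873.45
Oct 12, 272 sold [FIFO — oldest first]: 123 @ $21.05 + 149 @ $22.05 = $5,874.60
Total COGS = $2,652.30 + $1,873.45 + $5,874.60 = $10,400.35
Ending inventory: 247 @ $22.05 + 385 @ $22.70 = $14,185.85

COGS = $10,400.35; ending inventory = $14,185.85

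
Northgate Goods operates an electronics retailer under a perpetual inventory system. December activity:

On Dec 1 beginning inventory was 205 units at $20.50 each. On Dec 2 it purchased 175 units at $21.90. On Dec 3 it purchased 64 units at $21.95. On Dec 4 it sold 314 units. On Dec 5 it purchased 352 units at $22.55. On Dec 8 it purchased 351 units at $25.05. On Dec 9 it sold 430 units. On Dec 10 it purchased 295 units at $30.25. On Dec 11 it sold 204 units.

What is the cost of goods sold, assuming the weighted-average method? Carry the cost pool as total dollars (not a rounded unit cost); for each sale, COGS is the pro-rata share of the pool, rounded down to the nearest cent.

After Dec 1: 205 on hand, pool $4,202.50 (≈ $20.5000 each)
After Dec 2: 380 on hand, pool $8,035.00 (≈ $21.1447 each)
After Dec 3: 444 on hand, pool $9,439.80 (≈ $21.2608 each)
Dec 4, sell 314: 314/444 × $9,439.80 → $6,675.89
After Dec 5: 482 on hand, pool $10,701.51 (≈ $22.2023 each)
After Dec 8: 833 on hand, pool $19,494.06 (≈ $23.4022 each)
Dec 9, sell 430: 430/833 × $19,494.06 → $10,062.96
After Dec 10: 698 on hand, pool $18,354.85 (≈ $26.2963 each)
Dec 11, sell 204: 204/698 × $18,354.85 → $5,364.45
Total COGS = $6,675.89 + $10,062.96 + $5,364.45 = $22,103.30
Ending inventory (cost pool remaining) = $12,990.40
Check: goods available $35,093.70 = COGS $22,103.30 + ending $12,990.40

COGS = $22,103.30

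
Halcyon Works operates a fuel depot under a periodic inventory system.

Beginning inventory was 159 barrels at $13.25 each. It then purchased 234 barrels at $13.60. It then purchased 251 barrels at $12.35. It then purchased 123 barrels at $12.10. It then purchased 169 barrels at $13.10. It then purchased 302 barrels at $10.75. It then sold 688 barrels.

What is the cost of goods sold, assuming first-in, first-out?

COGS = $8,921.40

Sale 1 (688) [FIFO — oldest first]: 159 @ $13.25 + 234 @ $13.60 + 251 @ $12.35 + 44 @ $12.10 = $8,921.40
Ending inventory: 79 @ $12.10 + 169 @ $13.10 + 302 @ $10.75 = $6,416.30
Check: goods available $15,337.70 = COGS $8,921.40 + ending $6,416.30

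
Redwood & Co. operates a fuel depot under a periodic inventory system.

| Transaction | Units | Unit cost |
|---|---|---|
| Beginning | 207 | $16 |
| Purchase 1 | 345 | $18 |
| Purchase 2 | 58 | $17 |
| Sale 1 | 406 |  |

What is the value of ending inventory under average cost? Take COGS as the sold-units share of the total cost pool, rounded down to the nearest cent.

Sale 1, sell 406: 406/610 × $10,508.00 → $6,993.84
Ending inventory (cost pool remaining) = $3,514.16
Check: goods available $10,508.00 = COGS $6,993.84 + ending $3,514.16

Ending inventory = $3,514.16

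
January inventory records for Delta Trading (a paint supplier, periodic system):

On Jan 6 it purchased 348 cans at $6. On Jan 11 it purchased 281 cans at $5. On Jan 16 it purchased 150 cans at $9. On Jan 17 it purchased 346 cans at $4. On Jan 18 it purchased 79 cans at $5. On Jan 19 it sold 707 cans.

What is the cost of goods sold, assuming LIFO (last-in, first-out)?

Jan 19, 707 sold [LIFO — newest first]: 79 @ $5 + 346 @ $4 + 150 @ $9 + 132 @ $5 = $3,789
Ending inventory: 348 @ $6 + 149 @ $5 = $2,833

COGS = $3,789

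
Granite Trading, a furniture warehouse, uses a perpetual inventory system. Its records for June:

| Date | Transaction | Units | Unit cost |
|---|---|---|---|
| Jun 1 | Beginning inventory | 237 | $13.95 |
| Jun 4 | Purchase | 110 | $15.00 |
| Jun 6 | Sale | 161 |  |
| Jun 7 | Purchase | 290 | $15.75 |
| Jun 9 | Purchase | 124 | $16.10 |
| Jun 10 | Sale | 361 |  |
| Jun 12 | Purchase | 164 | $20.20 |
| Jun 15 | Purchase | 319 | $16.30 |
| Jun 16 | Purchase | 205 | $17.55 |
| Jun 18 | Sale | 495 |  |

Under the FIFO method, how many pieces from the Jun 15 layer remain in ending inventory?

227

Jun 6, 161 sold [FIFO — oldest first]: 161 @ $13.95 = $2,245.95
Jun 10, 361 sold [FIFO — oldest first]: 76 @ $13.95 + 110 @ $15.00 + 175 @ $15.75 = $5,466.45
Jun 18, 495 sold [FIFO — oldest first]: 115 @ $15.75 + 124 @ $16.10 + 164 @ $20.20 + 92 @ $16.30 = $8,620.05
Total COGS = $2,245.95 + $5,466.45 + $8,620.05 = $16,332.45
Ending inventory: 227 @ $16.30 + 205 @ $17.55 = $7,297.85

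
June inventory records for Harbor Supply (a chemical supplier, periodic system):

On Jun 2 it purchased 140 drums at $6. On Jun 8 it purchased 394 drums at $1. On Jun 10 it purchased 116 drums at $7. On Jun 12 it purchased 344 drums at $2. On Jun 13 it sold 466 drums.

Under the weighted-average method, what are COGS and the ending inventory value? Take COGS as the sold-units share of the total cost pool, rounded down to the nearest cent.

COGS = $1,281.73; ending inventory = $1,452.27

Jun 13, sell 466: 466/994 × $2,734.00 → $1,281.73
Ending inventory (cost pool remaining) = $1,452.27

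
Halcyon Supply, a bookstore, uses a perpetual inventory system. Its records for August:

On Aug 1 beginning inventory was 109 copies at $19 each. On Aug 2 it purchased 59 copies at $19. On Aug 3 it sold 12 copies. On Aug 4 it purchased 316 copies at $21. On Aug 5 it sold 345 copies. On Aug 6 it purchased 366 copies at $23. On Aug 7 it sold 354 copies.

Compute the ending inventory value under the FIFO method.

Ending inventory = $3,197

Aug 3, 12 sold [FIFO — oldest first]: 12 @ $19 = $228
Aug 5, 345 sold [FIFO — oldest first]: 97 @ $19 + 59 @ $19 + 189 @ $21 = $6,933
Aug 7, 354 sold [FIFO — oldest first]: 127 @ $21 + 227 @ $23 = $7,888
Total COGS = $228 + $6,933 + $7,888 = $15,049
Ending inventory: 139 @ $23 = $3,197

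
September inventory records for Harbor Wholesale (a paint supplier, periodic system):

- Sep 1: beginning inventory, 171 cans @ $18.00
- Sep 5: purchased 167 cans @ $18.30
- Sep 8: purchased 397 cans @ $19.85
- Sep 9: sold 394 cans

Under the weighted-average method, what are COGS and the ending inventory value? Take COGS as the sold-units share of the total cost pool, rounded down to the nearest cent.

Sep 9, sell 394: 394/735 × $14,014.55 → $7,512.56
Ending inventory (cost pool remaining) = $6,501.99

COGS = $7,512.56; ending inventory = $6,501.99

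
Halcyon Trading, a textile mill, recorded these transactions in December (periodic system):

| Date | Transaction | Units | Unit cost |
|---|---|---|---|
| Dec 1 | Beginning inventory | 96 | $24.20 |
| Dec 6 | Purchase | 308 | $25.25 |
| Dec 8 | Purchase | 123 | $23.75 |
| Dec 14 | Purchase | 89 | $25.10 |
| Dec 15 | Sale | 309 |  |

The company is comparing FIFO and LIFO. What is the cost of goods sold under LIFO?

COGS = $7,604.40

FIFO COGS: 96 @ $24.20 + 213 @ $25.25 = $7,701.45
LIFO COGS: 89 @ $25.10 + 123 @ $23.75 + 97 @ $25.25 = $7,604.40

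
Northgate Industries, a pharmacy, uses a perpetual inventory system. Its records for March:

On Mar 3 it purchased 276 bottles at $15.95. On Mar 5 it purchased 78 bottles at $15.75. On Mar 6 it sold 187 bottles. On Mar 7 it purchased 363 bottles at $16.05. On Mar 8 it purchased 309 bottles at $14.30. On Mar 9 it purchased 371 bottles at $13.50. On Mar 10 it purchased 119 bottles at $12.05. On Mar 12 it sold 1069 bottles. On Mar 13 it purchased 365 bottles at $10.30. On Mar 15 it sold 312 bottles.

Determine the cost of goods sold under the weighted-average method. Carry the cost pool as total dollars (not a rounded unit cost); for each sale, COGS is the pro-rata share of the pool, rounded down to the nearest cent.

After Mar 3: 276 on hand, pool $4,402.20 (≈ $15.9500 each)
After Mar 5: 354 on hand, pool $5,630.70 (≈ $15.9059 each)
Mar 6, sell 187: 187/354 × $5,630.70 → $2,974.40
After Mar 7: 530 on hand, pool $8,482.45 (≈ $16.0046 each)
After Mar 8: 839 on hand, pool $12,901.15 (≈ $15.3768 each)
After Mar 9: 1210 on hand, pool $17,909.65 (≈ $14.8014 each)
After Mar 10: 1329 on hand, pool $19,343.60 (≈ $14.5550 each)
Mar 12, sell 1069: 1069/1329 × $19,343.60 → $15,559.29
After Mar 13: 625 on hand, pool $7,543.81 (≈ $12.0701 each)
Mar 15, sell 312: 312/625 × $7,543.81 → $3,765.86
Total COGS = $2,974.40 + $15,559.29 + $3,765.86 = $22,299.55
Ending inventory (cost pool remaining) = $3,777.95

COGS = $22,299.55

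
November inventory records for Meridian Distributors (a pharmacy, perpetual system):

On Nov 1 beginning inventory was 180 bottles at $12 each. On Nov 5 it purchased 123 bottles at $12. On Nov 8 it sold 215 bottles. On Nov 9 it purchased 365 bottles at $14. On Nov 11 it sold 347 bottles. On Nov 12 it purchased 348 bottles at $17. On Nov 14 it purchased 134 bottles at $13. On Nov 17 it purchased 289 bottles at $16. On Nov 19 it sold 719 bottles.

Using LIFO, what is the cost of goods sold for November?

COGS = $18,836

Nov 8, 215 sold [LIFO — newest first]: 123 @ $12 + 92 @ $12 = $2,580
Nov 11, 347 sold [LIFO — newest first]: 347 @ $14 = $4,858
Nov 19, 719 sold [LIFO — newest first]: 289 @ $16 + 134 @ $13 + 296 @ $17 = $11,398
Total COGS = $2,580 + $4,858 + $11,398 = $18,836
Ending inventory: 88 @ $12 + 18 @ $14 + 52 @ $17 = $2,192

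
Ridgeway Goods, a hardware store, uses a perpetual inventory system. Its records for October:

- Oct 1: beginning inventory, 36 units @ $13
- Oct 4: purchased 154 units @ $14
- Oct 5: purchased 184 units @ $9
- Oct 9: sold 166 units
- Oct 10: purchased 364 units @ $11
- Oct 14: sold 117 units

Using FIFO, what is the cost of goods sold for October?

COGS = $3,461

Oct 9, 166 sold [FIFO — oldest first]: 36 @ $13 + 130 @ $14 = $2,288
Oct 14, 117 sold [FIFO — oldest first]: 24 @ $14 + 93 @ $9 = $1,173
Total COGS = $2,288 + $1,173 = $3,461
Ending inventory: 91 @ $9 + 364 @ $11 = $4,823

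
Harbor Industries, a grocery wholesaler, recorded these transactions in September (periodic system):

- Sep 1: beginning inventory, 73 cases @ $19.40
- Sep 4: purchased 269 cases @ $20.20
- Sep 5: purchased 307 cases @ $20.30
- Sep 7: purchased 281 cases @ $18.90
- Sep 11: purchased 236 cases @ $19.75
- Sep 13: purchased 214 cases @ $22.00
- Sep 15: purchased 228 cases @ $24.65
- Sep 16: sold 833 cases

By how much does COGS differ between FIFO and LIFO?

$1,359.00

FIFO COGS: 73 @ $19.40 + 269 @ $20.20 + 307 @ $20.30 + 184 @ $18.90 = $16,559.70
LIFO COGS: 228 @ $24.65 + 214 @ $22.00 + 236 @ $19.75 + 155 @ $18.90 = $17,918.70
Difference = |$16,559.70 − $17,918.70| = $1,359.00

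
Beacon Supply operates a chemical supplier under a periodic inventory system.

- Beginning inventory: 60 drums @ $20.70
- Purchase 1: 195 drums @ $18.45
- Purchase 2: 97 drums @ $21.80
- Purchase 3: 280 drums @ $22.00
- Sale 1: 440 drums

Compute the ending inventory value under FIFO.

Sale 1 (440) [FIFO — oldest first]: 60 @ $20.70 + 195 @ $18.45 + 97 @ $21.80 + 88 @ $22.00 = $8,890.35
Ending inventory: 192 @ $22.00 = $4,224.00

Ending inventory = $4,224.00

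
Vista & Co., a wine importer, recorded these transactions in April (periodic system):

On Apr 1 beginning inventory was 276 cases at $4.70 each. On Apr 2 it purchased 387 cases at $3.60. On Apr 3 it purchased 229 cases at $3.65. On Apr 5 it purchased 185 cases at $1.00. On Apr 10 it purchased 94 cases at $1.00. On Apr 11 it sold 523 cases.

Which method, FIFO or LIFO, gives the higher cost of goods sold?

FIFO

FIFO COGS: 276 @ $4.70 + 247 @ $3.60 = $2,186.40
LIFO COGS: 94 @ $1.00 + 185 @ $1.00 + 229 @ $3.65 + 15 @ $3.60 = $1,168.85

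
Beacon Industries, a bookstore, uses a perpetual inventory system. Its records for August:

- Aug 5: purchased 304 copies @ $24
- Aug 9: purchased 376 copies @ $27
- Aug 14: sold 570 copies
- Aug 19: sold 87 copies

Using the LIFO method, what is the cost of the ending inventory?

Aug 14, 570 sold [LIFO — newest first]: 376 @ $27 + 194 @ $24 = $14,808
Aug 19, 87 sold [LIFO — newest first]: 87 @ $24 = $2,088
Total COGS = $14,808 + $2,088 = $16,896
Ending inventory: 23 @ $24 = $552
Check: goods available $17,448 = COGS $16,896 + ending $552

Ending inventory = $552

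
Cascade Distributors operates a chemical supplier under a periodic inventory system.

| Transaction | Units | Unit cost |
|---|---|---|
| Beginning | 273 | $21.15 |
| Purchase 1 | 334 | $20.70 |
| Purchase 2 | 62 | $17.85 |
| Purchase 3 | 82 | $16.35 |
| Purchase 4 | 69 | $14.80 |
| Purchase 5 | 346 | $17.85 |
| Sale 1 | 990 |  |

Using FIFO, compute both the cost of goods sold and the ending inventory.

Sale 1 (990) [FIFO — oldest first]: 273 @ $21.15 + 334 @ $20.70 + 62 @ $17.85 + 82 @ $16.35 + 69 @ $14.80 + 170 @ $17.85 = $19,190.85
Ending inventory: 176 @ $17.85 = $3,141.60
Check: goods available $22,332.45 = COGS $19,190.85 + ending $3,141.60

COGS = $19,190.85; ending inventory = $3,141.60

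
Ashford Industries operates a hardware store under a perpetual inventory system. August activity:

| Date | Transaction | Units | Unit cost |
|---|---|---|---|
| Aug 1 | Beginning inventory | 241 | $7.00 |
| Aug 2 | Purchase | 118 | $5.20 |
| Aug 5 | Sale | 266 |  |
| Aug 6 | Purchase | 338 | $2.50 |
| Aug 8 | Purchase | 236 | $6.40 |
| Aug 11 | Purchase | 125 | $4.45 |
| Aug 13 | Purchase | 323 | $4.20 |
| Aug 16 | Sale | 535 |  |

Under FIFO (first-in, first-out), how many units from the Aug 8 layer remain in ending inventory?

132

Aug 5, 266 sold [FIFO — oldest first]: 241 @ $7.00 + 25 @ $5.20 = $1,817.00
Aug 16, 535 sold [FIFO — oldest first]: 93 @ $5.20 + 338 @ $2.50 + 104 @ $6.40 = $1,994.20
Total COGS = $1,817.00 + $1,994.20 = $3,811.20
Ending inventory: 132 @ $6.40 + 125 @ $4.45 + 323 @ $4.20 = $2,757.65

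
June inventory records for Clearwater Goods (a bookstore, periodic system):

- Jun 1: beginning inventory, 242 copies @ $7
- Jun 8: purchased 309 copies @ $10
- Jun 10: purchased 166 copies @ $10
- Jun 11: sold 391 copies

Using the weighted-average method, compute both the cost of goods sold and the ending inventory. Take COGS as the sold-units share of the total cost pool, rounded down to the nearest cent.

Jun 11, sell 391: 391/717 × $6,444.00 → $3,514.09
Ending inventory (cost pool remaining) = $2,929.91
Check: goods available $6,444.00 = COGS $3,514.09 + ending $2,929.91

COGS = $3,514.09; ending inventory = $2,929.91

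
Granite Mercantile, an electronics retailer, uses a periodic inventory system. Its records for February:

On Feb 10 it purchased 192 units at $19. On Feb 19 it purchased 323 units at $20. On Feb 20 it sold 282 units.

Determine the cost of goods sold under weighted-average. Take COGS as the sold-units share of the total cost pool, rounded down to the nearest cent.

COGS = $5,534.86

Feb 20, sell 282: 282/515 × $10,108.00 → $5,534.86
Ending inventory (cost pool remaining) = $4,573.14
Check: goods available $10,108.00 = COGS $5,534.86 + ending $4,573.14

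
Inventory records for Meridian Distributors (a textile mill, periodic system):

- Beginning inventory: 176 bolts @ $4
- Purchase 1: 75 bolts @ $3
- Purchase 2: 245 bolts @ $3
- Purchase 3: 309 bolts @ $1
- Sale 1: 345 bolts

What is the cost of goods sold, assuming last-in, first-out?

COGS = $417

Sale 1 (345) [LIFO — newest first]: 309 @ $1 + 36 @ $3 = $417
Ending inventory: 176 @ $4 + 75 @ $3 + 209 @ $3 = $1,556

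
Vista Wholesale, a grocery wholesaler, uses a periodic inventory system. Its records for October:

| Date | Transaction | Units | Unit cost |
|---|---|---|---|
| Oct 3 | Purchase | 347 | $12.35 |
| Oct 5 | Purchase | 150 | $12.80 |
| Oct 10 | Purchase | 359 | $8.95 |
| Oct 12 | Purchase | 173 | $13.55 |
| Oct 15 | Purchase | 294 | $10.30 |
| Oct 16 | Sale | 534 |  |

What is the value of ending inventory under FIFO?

Oct 16, 534 sold [FIFO — oldest first]: 347 @ $12.35 + 150 @ $12.80 + 37 @ $8.95 = $6,536.60
Ending inventory: 322 @ $8.95 + 173 @ $13.55 + 294 @ $10.30 = $8,254.25
Check: goods available $14,790.85 = COGS $6,536.60 + ending $8,254.25

Ending inventory = $8,254.25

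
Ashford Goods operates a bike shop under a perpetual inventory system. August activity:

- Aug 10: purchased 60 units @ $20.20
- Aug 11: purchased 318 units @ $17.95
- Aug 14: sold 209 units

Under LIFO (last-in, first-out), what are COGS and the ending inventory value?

Aug 14, 209 sold [LIFO — newest first]: 209 @ $17.95 = $3,751.55
Ending inventory: 60 @ $20.20 + 109 @ $17.95 = $3,168.55
Check: goods available $6,920.10 = COGS $3,751.55 + ending $3,168.55

COGS = $3,751.55; ending inventory = $3,168.55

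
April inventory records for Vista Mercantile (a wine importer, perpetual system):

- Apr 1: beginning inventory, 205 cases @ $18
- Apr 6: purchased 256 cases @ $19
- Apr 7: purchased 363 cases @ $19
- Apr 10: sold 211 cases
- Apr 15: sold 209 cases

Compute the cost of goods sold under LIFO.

COGS = $7,980

Apr 10, 211 sold [LIFO — newest first]: 211 @ $19 = $4,009
Apr 15, 209 sold [LIFO — newest first]: 152 @ $19 + 57 @ $19 = $3,971
Total COGS = $4,009 + $3,971 = $7,980
Ending inventory: 205 @ $18 + 199 @ $19 = $7,471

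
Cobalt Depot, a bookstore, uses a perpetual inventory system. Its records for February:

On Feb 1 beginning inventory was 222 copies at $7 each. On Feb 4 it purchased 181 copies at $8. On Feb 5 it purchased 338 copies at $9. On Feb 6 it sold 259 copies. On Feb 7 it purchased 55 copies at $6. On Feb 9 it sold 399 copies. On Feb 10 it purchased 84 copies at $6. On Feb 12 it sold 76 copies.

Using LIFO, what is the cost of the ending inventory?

Ending inventory = $1,014

Feb 6, 259 sold [LIFO — newest first]: 259 @ $9 = $2,331
Feb 9, 399 sold [LIFO — newest first]: 55 @ $6 + 79 @ $9 + 181 @ $8 + 84 @ $7 = $3,077
Feb 12, 76 sold [LIFO — newest first]: 76 @ $6 = $456
Total COGS = $2,331 + $3,077 + $456 = $5,864
Ending inventory: 138 @ $7 + 8 @ $6 = $1,014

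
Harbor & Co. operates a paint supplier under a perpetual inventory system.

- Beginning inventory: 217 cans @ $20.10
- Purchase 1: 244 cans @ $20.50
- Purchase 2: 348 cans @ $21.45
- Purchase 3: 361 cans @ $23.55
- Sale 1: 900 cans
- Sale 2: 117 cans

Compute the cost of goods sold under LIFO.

COGS = $22,254.55

Sale 1 (900) [LIFO — newest first]: 361 @ $23.55 + 348 @ $21.45 + 191 @ $20.50 = $19,881.65
Sale 2 (117) [LIFO — newest first]: 53 @ $20.50 + 64 @ $20.10 = $2,372.90
Total COGS = $19,881.65 + $2,372.90 = $22,254.55
Ending inventory: 153 @ $20.10 = $3,075.30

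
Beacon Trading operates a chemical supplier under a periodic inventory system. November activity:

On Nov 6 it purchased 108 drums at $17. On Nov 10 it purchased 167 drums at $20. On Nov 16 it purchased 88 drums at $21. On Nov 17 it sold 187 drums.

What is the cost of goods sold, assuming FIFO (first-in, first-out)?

Nov 17, 187 sold [FIFO — oldest first]: 108 @ $17 + 79 @ $20 = $3,416
Ending inventory: 88 @ $20 + 88 @ $21 = $3,608

COGS = $3,416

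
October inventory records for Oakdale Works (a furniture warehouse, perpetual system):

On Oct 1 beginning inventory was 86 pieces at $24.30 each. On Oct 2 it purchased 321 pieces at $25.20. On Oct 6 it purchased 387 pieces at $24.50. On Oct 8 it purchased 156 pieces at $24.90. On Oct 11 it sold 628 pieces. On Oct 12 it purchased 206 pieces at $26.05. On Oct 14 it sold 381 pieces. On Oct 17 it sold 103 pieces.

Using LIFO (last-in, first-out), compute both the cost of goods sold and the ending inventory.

COGS = $27,842.00; ending inventory = $1,069.20

Oct 11, 628 sold [LIFO — newest first]: 156 @ $24.90 + 387 @ $24.50 + 85 @ $25.20 = $15,507.90
Oct 14, 381 sold [LIFO — newest first]: 206 @ $26.05 + 175 @ $25.20 = $9,776.30
Oct 17, 103 sold [LIFO — newest first]: 61 @ $25.20 + 42 @ $24.30 = $2,557.80
Total COGS = $15,507.90 + $9,776.30 + $2,557.80 = $27,842.00
Ending inventory: 44 @ $24.30 = $1,069.20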